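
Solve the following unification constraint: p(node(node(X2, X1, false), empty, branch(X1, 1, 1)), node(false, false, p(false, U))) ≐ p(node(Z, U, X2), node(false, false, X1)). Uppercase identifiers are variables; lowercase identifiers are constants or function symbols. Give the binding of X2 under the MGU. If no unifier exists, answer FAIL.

branch(p(false, empty), 1, 1)

Decompose p/2: node(node(X2, X1, false), empty, branch(X1, 1, 1)) ≐ node(Z, U, X2),  node(false, false, p(false, U)) ≐ node(false, false, X1).
Decompose node/3: node(X2, X1, false) ≐ Z,  empty ≐ U,  branch(X1, 1, 1) ≐ X2.
Bind Z := node(X2, X1, false); no other remaining equation mentions Z.
Bind U := empty; substituting into the one remaining equation that mentions U gives: node(false, false, p(false, empty)) ≐ node(false, false, X1).
Bind X2 := branch(X1, 1, 1); no other remaining equation mentions X2. Substituting into the earlier binding gives Z := node(branch(X1, 1, 1), X1, false).
Decompose node/3: false ≐ false,  false ≐ false,  p(false, empty) ≐ X1.
Delete trivial equation false ≐ false.
Delete trivial equation false ≐ false.
Bind X1 := p(false, empty). Substituting into the earlier bindings gives Z := node(branch(p(false, empty), 1, 1), p(false, empty), false), X2 := branch(p(false, empty), 1, 1).
MGU = { Z ↦ node(branch(p(false, empty), 1, 1), p(false, empty), false), U ↦ empty, X2 ↦ branch(p(false, empty), 1, 1), X1 ↦ p(false, empty) }, so X2 ↦ branch(p(false, empty), 1, 1).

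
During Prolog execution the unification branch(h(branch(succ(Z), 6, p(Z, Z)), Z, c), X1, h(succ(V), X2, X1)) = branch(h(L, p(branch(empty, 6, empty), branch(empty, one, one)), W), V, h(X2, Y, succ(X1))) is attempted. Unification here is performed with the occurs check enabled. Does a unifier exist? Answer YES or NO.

Decompose branch/3: h(branch(succ(Z), 6, p(Z, Z)), Z, c) = h(L, p(branch(empty, 6, empty), branch(empty, one, one)), W),  X1 = V,  h(succ(V), X2, X1) = h(X2, Y, succ(X1)).
Decompose h/3: branch(succ(Z), 6, p(Z, Z)) = L,  Z = p(branch(empty, 6, empty), branch(empty, one, one)),  c = W.
Bind L := branch(succ(Z), 6, p(Z, Z)); no other remaining equation mentions L.
Bind Z := p(branch(empty, 6, empty), branch(empty, one, one)); no other remaining equation mentions Z. Substituting into the earlier binding gives L := branch(succ(p(branch(empty, 6, empty), branch(empty, one, one))), 6, p(p(branch(empty, 6, empty), branch(empty, one, one)), p(branch(empty, 6, empty), branch(empty, one, one)))).
Bind W := c; no other remaining equation mentions W.
Bind X1 := V; substituting into the remaining equation gives: h(succ(V), X2, V) = h(X2, Y, succ(V)).
Decompose h/3: succ(V) = X2,  X2 = Y,  V = succ(V).
Bind X2 := succ(V); substituting into the one remaining equation that mentions X2 gives: succ(V) = Y.
Bind Y := succ(V); no other remaining equation mentions Y.
Occurs check fails: V occurs in succ(V); the equation V = succ(V) has no finite solution.

NO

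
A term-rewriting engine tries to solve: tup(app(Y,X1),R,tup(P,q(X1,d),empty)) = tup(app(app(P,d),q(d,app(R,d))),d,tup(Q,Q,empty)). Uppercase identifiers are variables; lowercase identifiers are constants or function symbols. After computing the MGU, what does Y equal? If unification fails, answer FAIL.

Decompose tup/3: app(Y,X1) = app(app(P,d),q(d,app(R,d))),  R = d,  tup(P,q(X1,d),empty) = tup(Q,Q,empty).
Decompose app/2: Y = app(P,d),  X1 = q(d,app(R,d)).
Bind Y := app(P,d); no other remaining equation mentions Y.
Bind X1 := q(d,app(R,d)); substituting into the one remaining equation that mentions X1 gives: tup(P,q(q(d,app(R,d)),d),empty) = tup(Q,Q,empty).
Bind R := d; substituting into the remaining equation gives: tup(P,q(q(d,app(d,d)),d),empty) = tup(Q,Q,empty). Substituting into the earlier binding gives X1 := q(d,app(d,d)).
Decompose tup/3: P = Q,  q(q(d,app(d,d)),d) = Q,  empty = empty.
Bind P := Q; no other remaining equation mentions P. Substituting into the earlier binding gives Y := app(Q,d).
Bind Q := q(q(d,app(d,d)),d); no other remaining equation mentions Q. Substituting into the earlier bindings gives Y := app(q(q(d,app(d,d)),d),d), P := q(q(d,app(d,d)),d).
Delete trivial equation empty = empty.
MGU = { Y := app(q(q(d,app(d,d)),d),d), X1 := q(d,app(d,d)), R := d, P := q(q(d,app(d,d)),d), Q := q(q(d,app(d,d)),d) }, so Y := app(q(q(d,app(d,d)),d),d).

app(q(q(d,app(d,d)),d),d)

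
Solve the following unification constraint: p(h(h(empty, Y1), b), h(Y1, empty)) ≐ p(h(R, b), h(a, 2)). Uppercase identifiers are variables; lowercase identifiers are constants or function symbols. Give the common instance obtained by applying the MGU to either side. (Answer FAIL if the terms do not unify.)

Decompose p/2: h(h(empty, Y1), b) ≐ h(R, b),  h(Y1, empty) ≐ h(a, 2).
Decompose h/2: h(empty, Y1) ≐ R,  b ≐ b.
Bind R := h(empty, Y1); no other remaining equation mentions R.
Delete trivial equation b ≐ b.
Decompose h/2: Y1 ≐ a,  empty ≐ 2.
Bind Y1 := a; no other remaining equation mentions Y1. Substituting into the earlier binding gives R := h(empty, a).
Clash: constants empty and 2 differ; no unifier exists.

FAIL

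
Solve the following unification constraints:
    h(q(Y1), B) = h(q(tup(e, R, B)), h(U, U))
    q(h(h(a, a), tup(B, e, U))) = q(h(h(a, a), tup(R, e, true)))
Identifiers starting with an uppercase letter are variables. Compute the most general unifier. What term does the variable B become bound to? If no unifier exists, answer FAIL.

h(true, true)

Decompose h/2: q(Y1) = q(tup(e, R, B)),  B = h(U, U).
Decompose q/1: Y1 = tup(e, R, B).
Bind Y1 := tup(e, R, B); no other remaining equation mentions Y1.
Bind B := h(U, U); substituting into the remaining equation gives: q(h(h(a, a), tup(h(U, U), e, U))) = q(h(h(a, a), tup(R, e, true))). Substituting into the earlier binding gives Y1 := tup(e, R, h(U, U)).
Decompose q/1: h(h(a, a), tup(h(U, U), e, U)) = h(h(a, a), tup(R, e, true)).
Decompose h/2: h(a, a) = h(a, a),  tup(h(U, U), e, U) = tup(R, e, true).
Delete trivial equation h(a, a) = h(a, a).
Decompose tup/3: h(U, U) = R,  e = e,  U = true.
Bind R := h(U, U); no other remaining equation mentions R. Substituting into the earlier binding gives Y1 := tup(e, h(U, U), h(U, U)).
Delete trivial equation e = e.
Bind U := true. Substituting into the earlier bindings gives Y1 := tup(e, h(true, true), h(true, true)), B := h(true, true), R := h(true, true).
MGU = { Y1 := tup(e, h(true, true), h(true, true)), B := h(true, true), R := h(true, true), U := true }, so B := h(true, true).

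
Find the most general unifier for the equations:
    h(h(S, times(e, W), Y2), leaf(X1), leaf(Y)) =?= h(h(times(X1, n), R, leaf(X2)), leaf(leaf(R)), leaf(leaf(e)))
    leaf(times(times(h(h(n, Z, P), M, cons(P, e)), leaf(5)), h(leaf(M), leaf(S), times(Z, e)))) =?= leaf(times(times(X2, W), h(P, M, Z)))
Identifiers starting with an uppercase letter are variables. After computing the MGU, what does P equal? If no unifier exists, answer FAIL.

Decompose h/3: h(S, times(e, W), Y2) =?= h(times(X1, n), R, leaf(X2)),  leaf(X1) =?= leaf(leaf(R)),  leaf(Y) =?= leaf(leaf(e)).
Decompose h/3: S =?= times(X1, n),  times(e, W) =?= R,  Y2 =?= leaf(X2).
Bind S := times(X1, n); substituting into the one remaining equation that mentions S gives: leaf(times(times(h(h(n, Z, P), M, cons(P, e)), leaf(5)), h(leaf(M), leaf(times(X1, n)), times(Z, e)))) =?= leaf(times(times(X2, W), h(P, M, Z))).
Bind R := times(e, W); substituting into the one remaining equation that mentions R gives: leaf(X1) =?= leaf(leaf(times(e, W))).
Bind Y2 := leaf(X2); no other remaining equation mentions Y2.
Decompose leaf/1: X1 =?= leaf(times(e, W)).
Bind X1 := leaf(times(e, W)); substituting into the one remaining equation that mentions X1 gives: leaf(times(times(h(h(n, Z, P), M, cons(P, e)), leaf(5)), h(leaf(M), leaf(times(leaf(times(e, W)), n)), times(Z, e)))) =?= leaf(times(times(X2, W), h(P, M, Z))). Substituting into the earlier binding gives S := times(leaf(times(e, W)), n).
Decompose leaf/1: Y =?= leaf(e).
Bind Y := leaf(e); no other remaining equation mentions Y.
Decompose leaf/1: times(times(h(h(n, Z, P), M, cons(P, e)), leaf(5)), h(leaf(M), leaf(times(leaf(times(e, W)), n)), times(Z, e))) =?= times(times(X2, W), h(P, M, Z)).
Decompose times/2: times(h(h(n, Z, P), M, cons(P, e)), leaf(5)) =?= times(X2, W),  h(leaf(M), leaf(times(leaf(times(e, W)), n)), times(Z, e)) =?= h(P, M, Z).
Decompose times/2: h(h(n, Z, P), M, cons(P, e)) =?= X2,  leaf(5) =?= W.
Bind X2 := h(h(n, Z, P), M, cons(P, e)); no other remaining equation mentions X2. Substituting into the earlier binding gives Y2 := leaf(h(h(n, Z, P), M, cons(P, e))).
Bind W := leaf(5); substituting into the remaining equation gives: h(leaf(M), leaf(times(leaf(times(e, leaf(5))), n)), times(Z, e)) =?= h(P, M, Z). Substituting into the earlier bindings gives S := times(leaf(times(e, leaf(5))), n), R := times(e, leaf(5)), X1 := leaf(times(e, leaf(5))).
Decompose h/3: leaf(M) =?= P,  leaf(times(leaf(times(e, leaf(5))), n)) =?= M,  times(Z, e) =?= Z.
Bind P := leaf(M); no other remaining equation mentions P. Substituting into the earlier bindings gives Y2 := leaf(h(h(n, Z, leaf(M)), M, cons(leaf(M), e))), X2 := h(h(n, Z, leaf(M)), M, cons(leaf(M), e)).
Bind M := leaf(times(leaf(times(e, leaf(5))), n)); no other remaining equation mentions M. Substituting into the earlier bindings gives Y2 := leaf(h(h(n, Z, leaf(leaf(times(leaf(times(e, leaf(5))), n)))), leaf(times(leaf(times(e, leaf(5))), n)), cons(leaf(leaf(times(leaf(times(e, leaf(5))), n))), e))), X2 := h(h(n, Z, leaf(leaf(times(leaf(times(e, leaf(5))), n)))), leaf(times(leaf(times(e, leaf(5))), n)), cons(leaf(leaf(times(leaf(times(e, leaf(5))), n))), e)), P := leaf(leaf(times(leaf(times(e, leaf(5))), n))).
Occurs check fails: Z occurs in times(Z, e); the equation Z =?= times(Z, e) has no finite solution.

FAIL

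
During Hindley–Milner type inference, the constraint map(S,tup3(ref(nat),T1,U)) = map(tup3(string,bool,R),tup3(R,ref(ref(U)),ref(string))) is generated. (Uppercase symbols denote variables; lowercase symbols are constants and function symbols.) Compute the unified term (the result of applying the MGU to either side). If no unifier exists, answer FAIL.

Decompose map/2: S = tup3(string,bool,R),  tup3(ref(nat),T1,U) = tup3(R,ref(ref(U)),ref(string)).
Bind S := tup3(string,bool,R); no other remaining equation mentions S.
Decompose tup3/3: ref(nat) = R,  T1 = ref(ref(U)),  U = ref(string).
Bind R := ref(nat); no other remaining equation mentions R. Substituting into the earlier binding gives S := tup3(string,bool,ref(nat)).
Bind T1 := ref(ref(U)); no other remaining equation mentions T1.
Bind U := ref(string). Substituting into the earlier binding gives T1 := ref(ref(ref(string))).
Applying the MGU to either side gives map(tup3(string,bool,ref(nat)),tup3(ref(nat),ref(ref(ref(string))),ref(string))).

map(tup3(string,bool,ref(nat)),tup3(ref(nat),ref(ref(ref(string))),ref(string)))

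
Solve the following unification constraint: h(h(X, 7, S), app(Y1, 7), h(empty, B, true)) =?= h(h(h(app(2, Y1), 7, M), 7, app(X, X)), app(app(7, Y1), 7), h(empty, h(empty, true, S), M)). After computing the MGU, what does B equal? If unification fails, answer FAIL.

FAIL

Decompose h/3: h(X, 7, S) =?= h(h(app(2, Y1), 7, M), 7, app(X, X)),  app(Y1, 7) =?= app(app(7, Y1), 7),  h(empty, B, true) =?= h(empty, h(empty, true, S), M).
Decompose h/3: X =?= h(app(2, Y1), 7, M),  7 =?= 7,  S =?= app(X, X).
Bind X := h(app(2, Y1), 7, M); substituting into the one remaining equation that mentions X gives: S =?= app(h(app(2, Y1), 7, M), h(app(2, Y1), 7, M)).
Delete trivial equation 7 =?= 7.
Bind S := app(h(app(2, Y1), 7, M), h(app(2, Y1), 7, M)); substituting into the one remaining equation that mentions S gives: h(empty, B, true) =?= h(empty, h(empty, true, app(h(app(2, Y1), 7, M), h(app(2, Y1), 7, M))), M).
Decompose app/2: Y1 =?= app(7, Y1),  7 =?= 7.
Occurs check fails: Y1 occurs in app(7, Y1); the equation Y1 =?= app(7, Y1) has no finite solution.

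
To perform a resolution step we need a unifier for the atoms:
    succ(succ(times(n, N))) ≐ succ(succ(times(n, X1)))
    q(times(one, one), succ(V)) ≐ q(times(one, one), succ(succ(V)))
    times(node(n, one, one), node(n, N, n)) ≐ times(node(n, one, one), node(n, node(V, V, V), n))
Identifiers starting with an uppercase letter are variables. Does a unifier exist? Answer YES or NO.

NO

Decompose succ/1: succ(times(n, N)) ≐ succ(times(n, X1)).
Decompose succ/1: times(n, N) ≐ times(n, X1).
Decompose times/2: n ≐ n,  N ≐ X1.
Delete trivial equation n ≐ n.
Bind N := X1; substituting into the one remaining equation that mentions N gives: times(node(n, one, one), node(n, X1, n)) ≐ times(node(n, one, one), node(n, node(V, V, V), n)).
Decompose q/2: times(one, one) ≐ times(one, one),  succ(V) ≐ succ(succ(V)).
Delete trivial equation times(one, one) ≐ times(one, one).
Decompose succ/1: V ≐ succ(V).
Occurs check fails: V occurs in succ(V); the equation V ≐ succ(V) has no finite solution.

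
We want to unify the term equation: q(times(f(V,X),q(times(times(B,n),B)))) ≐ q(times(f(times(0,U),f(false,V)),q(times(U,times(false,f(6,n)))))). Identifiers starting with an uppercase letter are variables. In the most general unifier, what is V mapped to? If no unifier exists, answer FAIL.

Decompose q/1: times(f(V,X),q(times(times(B,n),B))) ≐ times(f(times(0,U),f(false,V)),q(times(U,times(false,f(6,n))))).
Decompose times/2: f(V,X) ≐ f(times(0,U),f(false,V)),  q(times(times(B,n),B)) ≐ q(times(U,times(false,f(6,n)))).
Decompose f/2: V ≐ times(0,U),  X ≐ f(false,V).
Bind V := times(0,U); substituting into the one remaining equation that mentions V gives: X ≐ f(false,times(0,U)).
Bind X := f(false,times(0,U)); no other remaining equation mentions X.
Decompose q/1: times(times(B,n),B) ≐ times(U,times(false,f(6,n))).
Decompose times/2: times(B,n) ≐ U,  B ≐ times(false,f(6,n)).
Bind U := times(B,n); no other remaining equation mentions U. Substituting into the earlier bindings gives V := times(0,times(B,n)), X := f(false,times(0,times(B,n))).
Bind B := times(false,f(6,n)). Substituting into the earlier bindings gives V := times(0,times(times(false,f(6,n)),n)), X := f(false,times(0,times(times(false,f(6,n)),n))), U := times(times(false,f(6,n)),n).
MGU = { V := times(0,times(times(false,f(6,n)),n)), X := f(false,times(0,times(times(false,f(6,n)),n))), U := times(times(false,f(6,n)),n), B := times(false,f(6,n)) }, so V := times(0,times(times(false,f(6,n)),n)).

times(0,times(times(false,f(6,n)),n))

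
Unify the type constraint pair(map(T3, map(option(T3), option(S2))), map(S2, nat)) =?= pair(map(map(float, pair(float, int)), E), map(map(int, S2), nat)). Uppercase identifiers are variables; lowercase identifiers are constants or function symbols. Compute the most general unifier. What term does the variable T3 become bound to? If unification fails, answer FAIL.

Decompose pair/2: map(T3, map(option(T3), option(S2))) =?= map(map(float, pair(float, int)), E),  map(S2, nat) =?= map(map(int, S2), nat).
Decompose map/2: T3 =?= map(float, pair(float, int)),  map(option(T3), option(S2)) =?= E.
Bind T3 := map(float, pair(float, int)); substituting into the one remaining equation that mentions T3 gives: map(option(map(float, pair(float, int))), option(S2)) =?= E.
Bind E := map(option(map(float, pair(float, int))), option(S2)); no other remaining equation mentions E.
Decompose map/2: S2 =?= map(int, S2),  nat =?= nat.
Occurs check fails: S2 occurs in map(int, S2); the equation S2 =?= map(int, S2) has no finite solution.

FAIL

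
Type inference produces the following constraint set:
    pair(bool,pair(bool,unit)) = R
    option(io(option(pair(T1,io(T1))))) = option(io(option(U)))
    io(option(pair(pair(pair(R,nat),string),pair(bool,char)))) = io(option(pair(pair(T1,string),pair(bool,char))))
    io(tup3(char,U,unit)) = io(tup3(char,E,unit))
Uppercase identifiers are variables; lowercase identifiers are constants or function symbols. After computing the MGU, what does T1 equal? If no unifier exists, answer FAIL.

pair(pair(bool,pair(bool,unit)),nat)

Bind R := pair(bool,pair(bool,unit)); substituting into the one remaining equation that mentions R gives: io(option(pair(pair(pair(pair(bool,pair(bool,unit)),nat),string),pair(bool,char)))) = io(option(pair(pair(T1,string),pair(bool,char)))).
Decompose option/1: io(option(pair(T1,io(T1)))) = io(option(U)).
Decompose io/1: option(pair(T1,io(T1))) = option(U).
Decompose option/1: pair(T1,io(T1)) = U.
Bind U := pair(T1,io(T1)); substituting into the one remaining equation that mentions U gives: io(tup3(char,pair(T1,io(T1)),unit)) = io(tup3(char,E,unit)).
Decompose io/1: option(pair(pair(pair(pair(bool,pair(bool,unit)),nat),string),pair(bool,char))) = option(pair(pair(T1,string),pair(bool,char))).
Decompose option/1: pair(pair(pair(pair(bool,pair(bool,unit)),nat),string),pair(bool,char)) = pair(pair(T1,string),pair(bool,char)).
Decompose pair/2: pair(pair(pair(bool,pair(bool,unit)),nat),string) = pair(T1,string),  pair(bool,char) = pair(bool,char).
Decompose pair/2: pair(pair(bool,pair(bool,unit)),nat) = T1,  string = string.
Bind T1 := pair(pair(bool,pair(bool,unit)),nat); substituting into the one remaining equation that mentions T1 gives: io(tup3(char,pair(pair(pair(bool,pair(bool,unit)),nat),io(pair(pair(bool,pair(bool,unit)),nat))),unit)) = io(tup3(char,E,unit)). Substituting into the earlier binding gives U := pair(pair(pair(bool,pair(bool,unit)),nat),io(pair(pair(bool,pair(bool,unit)),nat))).
Delete trivial equation string = string.
Delete trivial equation pair(bool,char) = pair(bool,char).
Decompose io/1: tup3(char,pair(pair(pair(bool,pair(bool,unit)),nat),io(pair(pair(bool,pair(bool,unit)),nat))),unit) = tup3(char,E,unit).
Decompose tup3/3: char = char,  pair(pair(pair(bool,pair(bool,unit)),nat),io(pair(pair(bool,pair(bool,unit)),nat))) = E,  unit = unit.
Delete trivial equation char = char.
Bind E := pair(pair(pair(bool,pair(bool,unit)),nat),io(pair(pair(bool,pair(bool,unit)),nat))); no other remaining equation mentions E.
Delete trivial equation unit = unit.
MGU = { R := pair(bool,pair(bool,unit)), U := pair(pair(pair(bool,pair(bool,unit)),nat),io(pair(pair(bool,pair(bool,unit)),nat))), T1 := pair(pair(bool,pair(bool,unit)),nat), E := pair(pair(pair(bool,pair(bool,unit)),nat),io(pair(pair(bool,pair(bool,unit)),nat))) }, so T1 := pair(pair(bool,pair(bool,unit)),nat).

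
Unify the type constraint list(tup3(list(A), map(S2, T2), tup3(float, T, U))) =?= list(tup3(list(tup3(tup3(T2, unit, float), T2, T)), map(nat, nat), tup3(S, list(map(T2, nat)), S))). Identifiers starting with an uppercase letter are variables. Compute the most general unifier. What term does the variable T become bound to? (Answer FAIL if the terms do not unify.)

Decompose list/1: tup3(list(A), map(S2, T2), tup3(float, T, U)) =?= tup3(list(tup3(tup3(T2, unit, float), T2, T)), map(nat, nat), tup3(S, list(map(T2, nat)), S)).
Decompose tup3/3: list(A) =?= list(tup3(tup3(T2, unit, float), T2, T)),  map(S2, T2) =?= map(nat, nat),  tup3(float, T, U) =?= tup3(S, list(map(T2, nat)), S).
Decompose list/1: A =?= tup3(tup3(T2, unit, float), T2, T).
Bind A := tup3(tup3(T2, unit, float), T2, T); no other remaining equation mentions A.
Decompose map/2: S2 =?= nat,  T2 =?= nat.
Bind S2 := nat; no other remaining equation mentions S2.
Bind T2 := nat; substituting into the remaining equation gives: tup3(float, T, U) =?= tup3(S, list(map(nat, nat)), S). Substituting into the earlier binding gives A := tup3(tup3(nat, unit, float), nat, T).
Decompose tup3/3: float =?= S,  T =?= list(map(nat, nat)),  U =?= S.
Bind S := float; substituting into the one remaining equation that mentions S gives: U =?= float.
Bind T := list(map(nat, nat)); no other remaining equation mentions T. Substituting into the earlier binding gives A := tup3(tup3(nat, unit, float), nat, list(map(nat, nat))).
Bind U := float.
MGU = { A -> tup3(tup3(nat, unit, float), nat, list(map(nat, nat))), S2 -> nat, T2 -> nat, S -> float, T -> list(map(nat, nat)), U -> float }, so T -> list(map(nat, nat)).

list(map(nat, nat))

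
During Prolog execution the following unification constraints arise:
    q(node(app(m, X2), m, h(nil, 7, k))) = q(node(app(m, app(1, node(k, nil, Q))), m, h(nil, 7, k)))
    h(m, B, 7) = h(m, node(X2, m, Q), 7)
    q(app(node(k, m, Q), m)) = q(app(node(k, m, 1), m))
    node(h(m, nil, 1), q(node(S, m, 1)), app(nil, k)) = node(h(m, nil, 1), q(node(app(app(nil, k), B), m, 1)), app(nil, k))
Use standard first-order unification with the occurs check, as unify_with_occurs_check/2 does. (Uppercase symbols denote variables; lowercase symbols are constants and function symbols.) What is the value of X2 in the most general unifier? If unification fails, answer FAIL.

Decompose q/1: node(app(m, X2), m, h(nil, 7, k)) = node(app(m, app(1, node(k, nil, Q))), m, h(nil, 7, k)).
Decompose node/3: app(m, X2) = app(m, app(1, node(k, nil, Q))),  m = m,  h(nil, 7, k) = h(nil, 7, k).
Decompose app/2: m = m,  X2 = app(1, node(k, nil, Q)).
Delete trivial equation m = m.
Bind X2 := app(1, node(k, nil, Q)); substituting into the one remaining equation that mentions X2 gives: h(m, B, 7) = h(m, node(app(1, node(k, nil, Q)), m, Q), 7).
Delete trivial equation m = m.
Delete trivial equation h(nil, 7, k) = h(nil, 7, k).
Decompose h/3: m = m,  B = node(app(1, node(k, nil, Q)), m, Q),  7 = 7.
Delete trivial equation m = m.
Bind B := node(app(1, node(k, nil, Q)), m, Q); substituting into the one remaining equation that mentions B gives: node(h(m, nil, 1), q(node(S, m, 1)), app(nil, k)) = node(h(m, nil, 1), q(node(app(app(nil, k), node(app(1, node(k, nil, Q)), m, Q)), m, 1)), app(nil, k)).
Delete trivial equation 7 = 7.
Decompose q/1: app(node(k, m, Q), m) = app(node(k, m, 1), m).
Decompose app/2: node(k, m, Q) = node(k, m, 1),  m = m.
Decompose node/3: k = k,  m = m,  Q = 1.
Delete trivial equation k = k.
Delete trivial equation m = m.
Bind Q := 1; substituting into the one remaining equation that mentions Q gives: node(h(m, nil, 1), q(node(S, m, 1)), app(nil, k)) = node(h(m, nil, 1), q(node(app(app(nil, k), node(app(1, node(k, nil, 1)), m, 1)), m, 1)), app(nil, k)). Substituting into the earlier bindings gives X2 := app(1, node(k, nil, 1)), B := node(app(1, node(k, nil, 1)), m, 1).
Delete trivial equation m = m.
Decompose node/3: h(m, nil, 1) = h(m, nil, 1),  q(node(S, m, 1)) = q(node(app(app(nil, k), node(app(1, node(k, nil, 1)), m, 1)), m, 1)),  app(nil, k) = app(nil, k).
Delete trivial equation h(m, nil, 1) = h(m, nil, 1).
Decompose q/1: node(S, m, 1) = node(app(app(nil, k), node(app(1, node(k, nil, 1)), m, 1)), m, 1).
Decompose node/3: S = app(app(nil, k), node(app(1, node(k, nil, 1)), m, 1)),  m = m,  1 = 1.
Bind S := app(app(nil, k), node(app(1, node(k, nil, 1)), m, 1)); no other remaining equation mentions S.
Delete trivial equation m = m.
Delete trivial equation 1 = 1.
Delete trivial equation app(nil, k) = app(nil, k).
MGU = { X2 = app(1, node(k, nil, 1)), B = node(app(1, node(k, nil, 1)), m, 1), Q = 1, S = app(app(nil, k), node(app(1, node(k, nil, 1)), m, 1)) }, so X2 = app(1, node(k, nil, 1)).

app(1, node(k, nil, 1))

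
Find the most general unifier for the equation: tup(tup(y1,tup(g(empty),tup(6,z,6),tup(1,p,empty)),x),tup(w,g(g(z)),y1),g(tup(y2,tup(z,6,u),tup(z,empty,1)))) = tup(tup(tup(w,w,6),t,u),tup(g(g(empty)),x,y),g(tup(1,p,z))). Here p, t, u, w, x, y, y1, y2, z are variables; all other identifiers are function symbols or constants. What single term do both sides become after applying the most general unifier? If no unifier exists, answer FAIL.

FAIL

Decompose tup/3: tup(y1,tup(g(empty),tup(6,z,6),tup(1,p,empty)),x) = tup(tup(w,w,6),t,u),  tup(w,g(g(z)),y1) = tup(g(g(empty)),x,y),  g(tup(y2,tup(z,6,u),tup(z,empty,1))) = g(tup(1,p,z)).
Decompose tup/3: y1 = tup(w,w,6),  tup(g(empty),tup(6,z,6),tup(1,p,empty)) = t,  x = u.
Bind y1 := tup(w,w,6); substituting into the one remaining equation that mentions y1 gives: tup(w,g(g(z)),tup(w,w,6)) = tup(g(g(empty)),x,y).
Bind t := tup(g(empty),tup(6,z,6),tup(1,p,empty)); no other remaining equation mentions t.
Bind x := u; substituting into the one remaining equation that mentions x gives: tup(w,g(g(z)),tup(w,w,6)) = tup(g(g(empty)),u,y).
Decompose tup/3: w = g(g(empty)),  g(g(z)) = u,  tup(w,w,6) = y.
Bind w := g(g(empty)); substituting into the one remaining equation that mentions w gives: tup(g(g(empty)),g(g(empty)),6) = y. Substituting into the earlier binding gives y1 := tup(g(g(empty)),g(g(empty)),6).
Bind u := g(g(z)); substituting into the one remaining equation that mentions u gives: g(tup(y2,tup(z,6,g(g(z))),tup(z,empty,1))) = g(tup(1,p,z)). Substituting into the earlier binding gives x := g(g(z)).
Bind y := tup(g(g(empty)),g(g(empty)),6); no other remaining equation mentions y.
Decompose g/1: tup(y2,tup(z,6,g(g(z))),tup(z,empty,1)) = tup(1,p,z).
Decompose tup/3: y2 = 1,  tup(z,6,g(g(z))) = p,  tup(z,empty,1) = z.
Bind y2 := 1; no other remaining equation mentions y2.
Bind p := tup(z,6,g(g(z))); no other remaining equation mentions p. Substituting into the earlier binding gives t := tup(g(empty),tup(6,z,6),tup(1,tup(z,6,g(g(z))),empty)).
Occurs check fails: z occurs in tup(z,empty,1); the equation z = tup(z,empty,1) has no finite solution.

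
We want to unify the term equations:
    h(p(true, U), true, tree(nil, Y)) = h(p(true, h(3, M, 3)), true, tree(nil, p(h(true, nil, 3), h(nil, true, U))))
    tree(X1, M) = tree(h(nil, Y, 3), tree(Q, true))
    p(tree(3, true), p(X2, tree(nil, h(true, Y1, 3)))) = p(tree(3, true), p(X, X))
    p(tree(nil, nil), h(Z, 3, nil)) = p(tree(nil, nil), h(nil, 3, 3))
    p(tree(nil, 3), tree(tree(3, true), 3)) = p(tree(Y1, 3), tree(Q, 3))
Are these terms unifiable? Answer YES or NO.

Decompose h/3: p(true, U) = p(true, h(3, M, 3)),  true = true,  tree(nil, Y) = tree(nil, p(h(true, nil, 3), h(nil, true, U))).
Decompose p/2: true = true,  U = h(3, M, 3).
Delete trivial equation true = true.
Bind U := h(3, M, 3); substituting into the one remaining equation that mentions U gives: tree(nil, Y) = tree(nil, p(h(true, nil, 3), h(nil, true, h(3, M, 3)))).
Delete trivial equation true = true.
Decompose tree/2: nil = nil,  Y = p(h(true, nil, 3), h(nil, true, h(3, M, 3))).
Delete trivial equation nil = nil.
Bind Y := p(h(true, nil, 3), h(nil, true, h(3, M, 3))); substituting into the one remaining equation that mentions Y gives: tree(X1, M) = tree(h(nil, p(h(true, nil, 3), h(nil, true, h(3, M, 3))), 3), tree(Q, true)).
Decompose tree/2: X1 = h(nil, p(h(true, nil, 3), h(nil, true, h(3, M, 3))), 3),  M = tree(Q, true).
Bind X1 := h(nil, p(h(true, nil, 3), h(nil, true, h(3, M, 3))), 3); no other remaining equation mentions X1.
Bind M := tree(Q, true); no other remaining equation mentions M. Substituting into the earlier bindings gives U := h(3, tree(Q, true), 3), Y := p(h(true, nil, 3), h(nil, true, h(3, tree(Q, true), 3))), X1 := h(nil, p(h(true, nil, 3), h(nil, true, h(3, tree(Q, true), 3))), 3).
Decompose p/2: tree(3, true) = tree(3, true),  p(X2, tree(nil, h(true, Y1, 3))) = p(X, X).
Delete trivial equation tree(3, true) = tree(3, true).
Decompose p/2: X2 = X,  tree(nil, h(true, Y1, 3)) = X.
Bind X2 := X; no other remaining equation mentions X2.
Bind X := tree(nil, h(true, Y1, 3)); no other remaining equation mentions X. Substituting into the earlier binding gives X2 := tree(nil, h(true, Y1, 3)).
Decompose p/2: tree(nil, nil) = tree(nil, nil),  h(Z, 3, nil) = h(nil, 3, 3).
Delete trivial equation tree(nil, nil) = tree(nil, nil).
Decompose h/3: Z = nil,  3 = 3,  nil = 3.
Bind Z := nil; no other remaining equation mentions Z.
Delete trivial equation 3 = 3.
Clash: constants nil and 3 differ; no unifier exists.

NO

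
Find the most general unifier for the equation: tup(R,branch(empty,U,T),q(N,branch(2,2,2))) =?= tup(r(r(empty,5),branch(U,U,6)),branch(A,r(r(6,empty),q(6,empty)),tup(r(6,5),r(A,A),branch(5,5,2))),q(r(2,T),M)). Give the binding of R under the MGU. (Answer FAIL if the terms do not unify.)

r(r(empty,5),branch(r(r(6,empty),q(6,empty)),r(r(6,empty),q(6,empty)),6))

Decompose tup/3: R =?= r(r(empty,5),branch(U,U,6)),  branch(empty,U,T) =?= branch(A,r(r(6,empty),q(6,empty)),tup(r(6,5),r(A,A),branch(5,5,2))),  q(N,branch(2,2,2)) =?= q(r(2,T),M).
Bind R := r(r(empty,5),branch(U,U,6)); no other remaining equation mentions R.
Decompose branch/3: empty =?= A,  U =?= r(r(6,empty),q(6,empty)),  T =?= tup(r(6,5),r(A,A),branch(5,5,2)).
Bind A := empty; substituting into the one remaining equation that mentions A gives: T =?= tup(r(6,5),r(empty,empty),branch(5,5,2)).
Bind U := r(r(6,empty),q(6,empty)); no other remaining equation mentions U. Substituting into the earlier binding gives R := r(r(empty,5),branch(r(r(6,empty),q(6,empty)),r(r(6,empty),q(6,empty)),6)).
Bind T := tup(r(6,5),r(empty,empty),branch(5,5,2)); substituting into the remaining equation gives: q(N,branch(2,2,2)) =?= q(r(2,tup(r(6,5),r(empty,empty),branch(5,5,2))),M).
Decompose q/2: N =?= r(2,tup(r(6,5),r(empty,empty),branch(5,5,2))),  branch(2,2,2) =?= M.
Bind N := r(2,tup(r(6,5),r(empty,empty),branch(5,5,2))); no other remaining equation mentions N.
Bind M := branch(2,2,2).
MGU = { R -> r(r(empty,5),branch(r(r(6,empty),q(6,empty)),r(r(6,empty),q(6,empty)),6)), A -> empty, U -> r(r(6,empty),q(6,empty)), T -> tup(r(6,5),r(empty,empty),branch(5,5,2)), N -> r(2,tup(r(6,5),r(empty,empty),branch(5,5,2))), M -> branch(2,2,2) }, so R -> r(r(empty,5),branch(r(r(6,empty),q(6,empty)),r(r(6,empty),q(6,empty)),6)).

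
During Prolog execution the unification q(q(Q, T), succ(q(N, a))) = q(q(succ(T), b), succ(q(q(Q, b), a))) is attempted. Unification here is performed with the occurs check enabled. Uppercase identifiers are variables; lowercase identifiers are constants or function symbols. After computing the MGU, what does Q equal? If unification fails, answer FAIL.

Decompose q/2: q(Q, T) = q(succ(T), b),  succ(q(N, a)) = succ(q(q(Q, b), a)).
Decompose q/2: Q = succ(T),  T = b.
Bind Q := succ(T); substituting into the one remaining equation that mentions Q gives: succ(q(N, a)) = succ(q(q(succ(T), b), a)).
Bind T := b; substituting into the remaining equation gives: succ(q(N, a)) = succ(q(q(succ(b), b), a)). Substituting into the earlier binding gives Q := succ(b).
Decompose succ/1: q(N, a) = q(q(succ(b), b), a).
Decompose q/2: N = q(succ(b), b),  a = a.
Bind N := q(succ(b), b); no other remaining equation mentions N.
Delete trivial equation a = a.
MGU = { Q = succ(b), T = b, N = q(succ(b), b) }, so Q = succ(b).

succ(b)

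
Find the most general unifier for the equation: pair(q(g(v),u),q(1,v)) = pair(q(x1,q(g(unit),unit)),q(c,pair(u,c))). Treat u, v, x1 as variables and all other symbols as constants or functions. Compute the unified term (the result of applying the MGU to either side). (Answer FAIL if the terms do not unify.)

FAIL

Decompose pair/2: q(g(v),u) = q(x1,q(g(unit),unit)),  q(1,v) = q(c,pair(u,c)).
Decompose q/2: g(v) = x1,  u = q(g(unit),unit).
Bind x1 := g(v); no other remaining equation mentions x1.
Bind u := q(g(unit),unit); substituting into the remaining equation gives: q(1,v) = q(c,pair(q(g(unit),unit),c)).
Decompose q/2: 1 = c,  v = pair(q(g(unit),unit),c).
Clash: constants 1 and c differ; no unifier exists.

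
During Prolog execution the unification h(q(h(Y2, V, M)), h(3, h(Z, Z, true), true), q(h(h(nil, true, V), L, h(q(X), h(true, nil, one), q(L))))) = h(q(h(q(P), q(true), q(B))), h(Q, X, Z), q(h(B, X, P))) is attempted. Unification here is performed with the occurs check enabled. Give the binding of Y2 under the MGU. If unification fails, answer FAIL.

Decompose h/3: q(h(Y2, V, M)) = q(h(q(P), q(true), q(B))),  h(3, h(Z, Z, true), true) = h(Q, X, Z),  q(h(h(nil, true, V), L, h(q(X), h(true, nil, one), q(L)))) = q(h(B, X, P)).
Decompose q/1: h(Y2, V, M) = h(q(P), q(true), q(B)).
Decompose h/3: Y2 = q(P),  V = q(true),  M = q(B).
Bind Y2 := q(P); no other remaining equation mentions Y2.
Bind V := q(true); substituting into the one remaining equation that mentions V gives: q(h(h(nil, true, q(true)), L, h(q(X), h(true, nil, one), q(L)))) = q(h(B, X, P)).
Bind M := q(B); no other remaining equation mentions M.
Decompose h/3: 3 = Q,  h(Z, Z, true) = X,  true = Z.
Bind Q := 3; no other remaining equation mentions Q.
Bind X := h(Z, Z, true); substituting into the one remaining equation that mentions X gives: q(h(h(nil, true, q(true)), L, h(q(h(Z, Z, true)), h(true, nil, one), q(L)))) = q(h(B, h(Z, Z, true), P)).
Bind Z := true; substituting into the remaining equation gives: q(h(h(nil, true, q(true)), L, h(q(h(true, true, true)), h(true, nil, one), q(L)))) = q(h(B, h(true, true, true), P)). Substituting into the earlier binding gives X := h(true, true, true).
Decompose q/1: h(h(nil, true, q(true)), L, h(q(h(true, true, true)), h(true, nil, one), q(L))) = h(B, h(true, true, true), P).
Decompose h/3: h(nil, true, q(true)) = B,  L = h(true, true, true),  h(q(h(true, true, true)), h(true, nil, one), q(L)) = P.
Bind B := h(nil, true, q(true)); no other remaining equation mentions B. Substituting into the earlier binding gives M := q(h(nil, true, q(true))).
Bind L := h(true, true, true); substituting into the remaining equation gives: h(q(h(true, true, true)), h(true, nil, one), q(h(true, true, true))) = P.
Bind P := h(q(h(true, true, true)), h(true, nil, one), q(h(true, true, true))). Substituting into the earlier binding gives Y2 := q(h(q(h(true, true, true)), h(true, nil, one), q(h(true, true, true)))).
MGU = { Y2 = q(h(q(h(true, true, true)), h(true, nil, one), q(h(true, true, true)))), V = q(true), M = q(h(nil, true, q(true))), Q = 3, X = h(true, true, true), Z = true, B = h(nil, true, q(true)), L = h(true, true, true), P = h(q(h(true, true, true)), h(true, nil, one), q(h(true, true, true))) }, so Y2 = q(h(q(h(true, true, true)), h(true, nil, one), q(h(true, true, true)))).

q(h(q(h(true, true, true)), h(true, nil, one), q(h(true, true, true))))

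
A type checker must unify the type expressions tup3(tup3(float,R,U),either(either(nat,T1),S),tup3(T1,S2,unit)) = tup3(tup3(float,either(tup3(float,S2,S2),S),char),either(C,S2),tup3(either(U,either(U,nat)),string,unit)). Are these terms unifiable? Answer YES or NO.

Decompose tup3/3: tup3(float,R,U) = tup3(float,either(tup3(float,S2,S2),S),char),  either(either(nat,T1),S) = either(C,S2),  tup3(T1,S2,unit) = tup3(either(U,either(U,nat)),string,unit).
Decompose tup3/3: float = float,  R = either(tup3(float,S2,S2),S),  U = char.
Delete trivial equation float = float.
Bind R := either(tup3(float,S2,S2),S); no other remaining equation mentions R.
Bind U := char; substituting into the one remaining equation that mentions U gives: tup3(T1,S2,unit) = tup3(either(char,either(char,nat)),string,unit).
Decompose either/2: either(nat,T1) = C,  S = S2.
Bind C := either(nat,T1); no other remaining equation mentions C.
Bind S := S2; no other remaining equation mentions S. Substituting into the earlier binding gives R := either(tup3(float,S2,S2),S2).
Decompose tup3/3: T1 = either(char,either(char,nat)),  S2 = string,  unit = unit.
Bind T1 := either(char,either(char,nat)); no other remaining equation mentions T1. Substituting into the earlier binding gives C := either(nat,either(char,either(char,nat))).
Bind S2 := string; no other remaining equation mentions S2. Substituting into the earlier bindings gives R := either(tup3(float,string,string),string), S := string.
Delete trivial equation unit = unit.
No equations remain and no clash or occurs-check failure arose, so a unifier exists.

YES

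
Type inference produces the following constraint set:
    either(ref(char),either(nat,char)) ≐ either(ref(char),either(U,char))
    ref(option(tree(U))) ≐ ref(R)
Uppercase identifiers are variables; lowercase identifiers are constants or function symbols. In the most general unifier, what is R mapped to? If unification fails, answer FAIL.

option(tree(nat))

Decompose either/2: ref(char) ≐ ref(char),  either(nat,char) ≐ either(U,char).
Delete trivial equation ref(char) ≐ ref(char).
Decompose either/2: nat ≐ U,  char ≐ char.
Bind U := nat; substituting into the one remaining equation that mentions U gives: ref(option(tree(nat))) ≐ ref(R).
Delete trivial equation char ≐ char.
Decompose ref/1: option(tree(nat)) ≐ R.
Bind R := option(tree(nat)).
MGU = { U -> nat, R -> option(tree(nat)) }, so R -> option(tree(nat)).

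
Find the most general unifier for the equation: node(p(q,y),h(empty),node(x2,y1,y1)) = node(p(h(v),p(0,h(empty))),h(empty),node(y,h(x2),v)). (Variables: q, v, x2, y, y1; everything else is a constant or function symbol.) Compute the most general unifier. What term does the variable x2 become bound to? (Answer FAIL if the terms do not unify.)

p(0,h(empty))

Decompose node/3: p(q,y) = p(h(v),p(0,h(empty))),  h(empty) = h(empty),  node(x2,y1,y1) = node(y,h(x2),v).
Decompose p/2: q = h(v),  y = p(0,h(empty)).
Bind q := h(v); no other remaining equation mentions q.
Bind y := p(0,h(empty)); substituting into the one remaining equation that mentions y gives: node(x2,y1,y1) = node(p(0,h(empty)),h(x2),v).
Delete trivial equation h(empty) = h(empty).
Decompose node/3: x2 = p(0,h(empty)),  y1 = h(x2),  y1 = v.
Bind x2 := p(0,h(empty)); substituting into the one remaining equation that mentions x2 gives: y1 = h(p(0,h(empty))).
Bind y1 := h(p(0,h(empty))); substituting into the remaining equation gives: h(p(0,h(empty))) = v.
Bind v := h(p(0,h(empty))). Substituting into the earlier binding gives q := h(h(p(0,h(empty)))).
MGU = { q ↦ h(h(p(0,h(empty)))), y ↦ p(0,h(empty)), x2 ↦ p(0,h(empty)), y1 ↦ h(p(0,h(empty))), v ↦ h(p(0,h(empty))) }, so x2 ↦ p(0,h(empty)).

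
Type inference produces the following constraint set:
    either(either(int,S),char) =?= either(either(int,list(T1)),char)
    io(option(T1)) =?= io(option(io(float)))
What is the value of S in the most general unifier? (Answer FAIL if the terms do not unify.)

list(io(float))

Decompose either/2: either(int,S) =?= either(int,list(T1)),  char =?= char.
Decompose either/2: int =?= int,  S =?= list(T1).
Delete trivial equation int =?= int.
Bind S := list(T1); no other remaining equation mentions S.
Delete trivial equation char =?= char.
Decompose io/1: option(T1) =?= option(io(float)).
Decompose option/1: T1 =?= io(float).
Bind T1 := io(float). Substituting into the earlier binding gives S := list(io(float)).
MGU = { S := list(io(float)), T1 := io(float) }, so S := list(io(float)).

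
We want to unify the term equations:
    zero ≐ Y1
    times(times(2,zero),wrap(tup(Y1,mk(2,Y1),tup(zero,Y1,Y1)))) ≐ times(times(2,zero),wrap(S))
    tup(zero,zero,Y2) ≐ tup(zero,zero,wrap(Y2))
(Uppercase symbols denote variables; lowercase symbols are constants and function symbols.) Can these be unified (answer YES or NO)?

Bind Y1 := zero; substituting into the one remaining equation that mentions Y1 gives: times(times(2,zero),wrap(tup(zero,mk(2,zero),tup(zero,zero,zero)))) ≐ times(times(2,zero),wrap(S)).
Decompose times/2: times(2,zero) ≐ times(2,zero),  wrap(tup(zero,mk(2,zero),tup(zero,zero,zero))) ≐ wrap(S).
Delete trivial equation times(2,zero) ≐ times(2,zero).
Decompose wrap/1: tup(zero,mk(2,zero),tup(zero,zero,zero)) ≐ S.
Bind S := tup(zero,mk(2,zero),tup(zero,zero,zero)); no other remaining equation mentions S.
Decompose tup/3: zero ≐ zero,  zero ≐ zero,  Y2 ≐ wrap(Y2).
Delete trivial equation zero ≐ zero.
Delete trivial equation zero ≐ zero.
Occurs check fails: Y2 occurs in wrap(Y2); the equation Y2 ≐ wrap(Y2) has no finite solution.

NO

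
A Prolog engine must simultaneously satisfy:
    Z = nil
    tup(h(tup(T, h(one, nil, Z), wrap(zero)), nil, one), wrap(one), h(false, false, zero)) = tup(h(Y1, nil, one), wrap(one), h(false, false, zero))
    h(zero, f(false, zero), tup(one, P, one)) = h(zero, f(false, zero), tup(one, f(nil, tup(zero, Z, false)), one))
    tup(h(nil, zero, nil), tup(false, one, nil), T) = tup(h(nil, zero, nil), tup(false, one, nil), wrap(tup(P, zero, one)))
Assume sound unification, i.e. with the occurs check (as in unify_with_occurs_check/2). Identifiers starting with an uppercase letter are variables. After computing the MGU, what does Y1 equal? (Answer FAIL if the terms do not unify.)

Bind Z := nil; substituting into the 2 remaining equations that mention Z gives: tup(h(tup(T, h(one, nil, nil), wrap(zero)), nil, one), wrap(one), h(false, false, zero)) = tup(h(Y1, nil, one), wrap(one), h(false, false, zero)),  h(zero, f(false, zero), tup(one, P, one)) = h(zero, f(false, zero), tup(one, f(nil, tup(zero, nil, false)), one)).
Decompose tup/3: h(tup(T, h(one, nil, nil), wrap(zero)), nil, one) = h(Y1, nil, one),  wrap(one) = wrap(one),  h(false, false, zero) = h(false, false, zero).
Decompose h/3: tup(T, h(one, nil, nil), wrap(zero)) = Y1,  nil = nil,  one = one.
Bind Y1 := tup(T, h(one, nil, nil), wrap(zero)); no other remaining equation mentions Y1.
Delete trivial equation nil = nil.
Delete trivial equation one = one.
Delete trivial equation wrap(one) = wrap(one).
Delete trivial equation h(false, false, zero) = h(false, false, zero).
Decompose h/3: zero = zero,  f(false, zero) = f(false, zero),  tup(one, P, one) = tup(one, f(nil, tup(zero, nil, false)), one).
Delete trivial equation zero = zero.
Delete trivial equation f(false, zero) = f(false, zero).
Decompose tup/3: one = one,  P = f(nil, tup(zero, nil, false)),  one = one.
Delete trivial equation one = one.
Bind P := f(nil, tup(zero, nil, false)); substituting into the one remaining equation that mentions P gives: tup(h(nil, zero, nil), tup(false, one, nil), T) = tup(h(nil, zero, nil), tup(false, one, nil), wrap(tup(f(nil, tup(zero, nil, false)), zero, one))).
Delete trivial equation one = one.
Decompose tup/3: h(nil, zero, nil) = h(nil, zero, nil),  tup(false, one, nil) = tup(false, one, nil),  T = wrap(tup(f(nil, tup(zero, nil, false)), zero, one)).
Delete trivial equation h(nil, zero, nil) = h(nil, zero, nil).
Delete trivial equation tup(false, one, nil) = tup(false, one, nil).
Bind T := wrap(tup(f(nil, tup(zero, nil, false)), zero, one)). Substituting into the earlier binding gives Y1 := tup(wrap(tup(f(nil, tup(zero, nil, false)), zero, one)), h(one, nil, nil), wrap(zero)).
MGU = { Z -> nil, Y1 -> tup(wrap(tup(f(nil, tup(zero, nil, false)), zero, one)), h(one, nil, nil), wrap(zero)), P -> f(nil, tup(zero, nil, false)), T -> wrap(tup(f(nil, tup(zero, nil, false)), zero, one)) }, so Y1 -> tup(wrap(tup(f(nil, tup(zero, nil, false)), zero, one)), h(one, nil, nil), wrap(zero)).

tup(wrap(tup(f(nil, tup(zero, nil, false)), zero, one)), h(one, nil, nil), wrap(zero))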